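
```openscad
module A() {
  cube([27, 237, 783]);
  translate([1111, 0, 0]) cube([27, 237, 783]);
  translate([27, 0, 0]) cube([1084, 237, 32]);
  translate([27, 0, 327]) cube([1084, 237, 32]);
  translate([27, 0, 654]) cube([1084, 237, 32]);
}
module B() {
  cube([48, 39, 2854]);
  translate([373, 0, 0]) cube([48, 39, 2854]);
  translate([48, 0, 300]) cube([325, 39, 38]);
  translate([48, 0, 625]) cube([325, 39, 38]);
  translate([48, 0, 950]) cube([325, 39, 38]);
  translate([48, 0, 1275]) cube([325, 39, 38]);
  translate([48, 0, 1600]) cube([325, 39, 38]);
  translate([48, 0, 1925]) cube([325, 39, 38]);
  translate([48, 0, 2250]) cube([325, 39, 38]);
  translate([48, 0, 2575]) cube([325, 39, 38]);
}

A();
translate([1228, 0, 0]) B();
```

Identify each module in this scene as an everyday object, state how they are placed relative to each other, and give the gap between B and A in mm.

The ladder's nearest face is 90 mm from the bookshelf's +x face.

A is a bookshelf. B is a ladder. The ladder is on the floor beside the bookshelf on its +x side. The gap between the ladder and the bookshelf is 90 mm.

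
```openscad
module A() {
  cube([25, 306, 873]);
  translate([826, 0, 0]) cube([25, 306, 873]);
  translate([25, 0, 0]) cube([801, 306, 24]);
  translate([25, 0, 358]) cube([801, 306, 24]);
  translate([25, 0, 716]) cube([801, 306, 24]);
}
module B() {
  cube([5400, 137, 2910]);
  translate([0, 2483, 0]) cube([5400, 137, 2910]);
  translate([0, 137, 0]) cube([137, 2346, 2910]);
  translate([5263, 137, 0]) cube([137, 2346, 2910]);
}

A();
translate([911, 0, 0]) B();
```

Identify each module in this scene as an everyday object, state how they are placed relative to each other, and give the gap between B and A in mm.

The house frame's nearest face is 60 mm from the bookshelf's +x face.

A is a bookshelf. B is a house frame. The house frame is on the floor beside the bookshelf on its +x side. The gap between the house frame and the bookshelf is 60 mm.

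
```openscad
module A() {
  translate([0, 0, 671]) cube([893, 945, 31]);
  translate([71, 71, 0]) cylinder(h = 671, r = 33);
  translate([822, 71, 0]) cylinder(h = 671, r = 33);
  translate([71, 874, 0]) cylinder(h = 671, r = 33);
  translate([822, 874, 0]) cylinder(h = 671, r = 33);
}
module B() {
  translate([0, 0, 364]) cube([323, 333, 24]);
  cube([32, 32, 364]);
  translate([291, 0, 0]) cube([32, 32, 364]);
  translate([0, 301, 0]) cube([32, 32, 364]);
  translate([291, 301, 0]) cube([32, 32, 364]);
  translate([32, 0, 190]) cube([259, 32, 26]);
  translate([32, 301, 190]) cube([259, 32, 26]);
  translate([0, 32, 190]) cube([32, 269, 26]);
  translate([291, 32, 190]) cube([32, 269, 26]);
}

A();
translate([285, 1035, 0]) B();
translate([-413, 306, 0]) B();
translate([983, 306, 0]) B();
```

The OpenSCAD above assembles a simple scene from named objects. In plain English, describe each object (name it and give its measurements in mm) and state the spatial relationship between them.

A is a table with a 893×945 mm rectangular top, 31 mm thick, top surface at z = 702 mm, supported by four round legs of 66 mm diameter, each leg's bounding box inset 38 mm from the nearest pair of top edges, running from the floor.

B is a four-legged stool. The seat is a 323×333×24 mm slab whose top surface is at z = 388 mm; four square legs, each 32×32 mm in cross-section, run from the floor (z = 0) to the underside of the seat, each flush with a corner of the seat. Four stretchers, 32 mm wide and 26 mm tall, connect adjacent legs with their undersides at z = 190 mm, each running between the inner faces of the legs it joins and aligned with the legs' outer faces on the other axis.

Three stools sit around the table at the +y, −x, +x sides.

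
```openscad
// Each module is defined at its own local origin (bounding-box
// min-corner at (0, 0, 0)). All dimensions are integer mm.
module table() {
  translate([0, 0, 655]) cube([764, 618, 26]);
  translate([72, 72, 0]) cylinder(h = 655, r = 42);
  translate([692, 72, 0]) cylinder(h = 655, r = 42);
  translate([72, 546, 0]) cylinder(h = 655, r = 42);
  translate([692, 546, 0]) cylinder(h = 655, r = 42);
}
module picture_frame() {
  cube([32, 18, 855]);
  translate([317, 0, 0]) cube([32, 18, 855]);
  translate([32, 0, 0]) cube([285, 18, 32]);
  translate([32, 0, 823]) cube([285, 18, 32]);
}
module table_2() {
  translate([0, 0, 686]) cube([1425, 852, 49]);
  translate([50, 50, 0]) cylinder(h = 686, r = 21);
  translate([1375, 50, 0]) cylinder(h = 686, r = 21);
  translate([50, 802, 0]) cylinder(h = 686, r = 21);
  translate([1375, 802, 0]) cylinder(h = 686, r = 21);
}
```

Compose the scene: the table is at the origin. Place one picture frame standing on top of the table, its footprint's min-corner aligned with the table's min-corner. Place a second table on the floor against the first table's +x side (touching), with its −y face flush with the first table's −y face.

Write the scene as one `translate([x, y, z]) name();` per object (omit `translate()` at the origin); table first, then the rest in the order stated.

table();
translate([0, 0, 681]) picture_frame();
translate([764, 0, 0]) table_2();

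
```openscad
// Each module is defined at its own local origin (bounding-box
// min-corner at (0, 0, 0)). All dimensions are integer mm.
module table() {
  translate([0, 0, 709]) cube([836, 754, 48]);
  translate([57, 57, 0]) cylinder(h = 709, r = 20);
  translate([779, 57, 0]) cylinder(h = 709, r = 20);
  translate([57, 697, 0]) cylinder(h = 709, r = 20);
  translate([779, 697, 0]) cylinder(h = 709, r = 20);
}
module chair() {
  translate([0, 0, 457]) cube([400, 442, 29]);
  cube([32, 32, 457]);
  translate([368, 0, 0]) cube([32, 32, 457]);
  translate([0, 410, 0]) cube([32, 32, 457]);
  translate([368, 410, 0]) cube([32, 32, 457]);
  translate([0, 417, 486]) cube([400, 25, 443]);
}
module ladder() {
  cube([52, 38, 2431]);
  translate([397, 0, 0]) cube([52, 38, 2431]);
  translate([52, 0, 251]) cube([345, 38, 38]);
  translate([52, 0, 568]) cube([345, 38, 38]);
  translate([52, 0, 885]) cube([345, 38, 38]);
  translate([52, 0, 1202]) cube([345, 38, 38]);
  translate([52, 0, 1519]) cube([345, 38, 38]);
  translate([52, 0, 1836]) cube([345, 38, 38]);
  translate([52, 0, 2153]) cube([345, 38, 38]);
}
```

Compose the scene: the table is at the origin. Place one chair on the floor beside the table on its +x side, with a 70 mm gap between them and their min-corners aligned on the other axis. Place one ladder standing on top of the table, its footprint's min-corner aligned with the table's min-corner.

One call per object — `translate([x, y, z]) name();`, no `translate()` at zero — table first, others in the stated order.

table();
translate([906, 0, 0]) chair();
translate([0, 0, 757]) ladder();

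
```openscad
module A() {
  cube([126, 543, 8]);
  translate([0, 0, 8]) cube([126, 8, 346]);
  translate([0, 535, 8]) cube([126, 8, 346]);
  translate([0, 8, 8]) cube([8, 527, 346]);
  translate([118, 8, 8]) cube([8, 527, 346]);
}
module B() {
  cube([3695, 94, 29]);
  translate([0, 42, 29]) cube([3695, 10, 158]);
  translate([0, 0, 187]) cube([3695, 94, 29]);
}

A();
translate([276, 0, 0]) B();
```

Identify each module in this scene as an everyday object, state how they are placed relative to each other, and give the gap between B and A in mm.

A is an open box. B is an I-beam. The I-beam is on the floor beside the open box on its +x side. The gap between the I-beam and the open box is 150 mm.

The I-beam's nearest face is 150 mm from the open box's +x face.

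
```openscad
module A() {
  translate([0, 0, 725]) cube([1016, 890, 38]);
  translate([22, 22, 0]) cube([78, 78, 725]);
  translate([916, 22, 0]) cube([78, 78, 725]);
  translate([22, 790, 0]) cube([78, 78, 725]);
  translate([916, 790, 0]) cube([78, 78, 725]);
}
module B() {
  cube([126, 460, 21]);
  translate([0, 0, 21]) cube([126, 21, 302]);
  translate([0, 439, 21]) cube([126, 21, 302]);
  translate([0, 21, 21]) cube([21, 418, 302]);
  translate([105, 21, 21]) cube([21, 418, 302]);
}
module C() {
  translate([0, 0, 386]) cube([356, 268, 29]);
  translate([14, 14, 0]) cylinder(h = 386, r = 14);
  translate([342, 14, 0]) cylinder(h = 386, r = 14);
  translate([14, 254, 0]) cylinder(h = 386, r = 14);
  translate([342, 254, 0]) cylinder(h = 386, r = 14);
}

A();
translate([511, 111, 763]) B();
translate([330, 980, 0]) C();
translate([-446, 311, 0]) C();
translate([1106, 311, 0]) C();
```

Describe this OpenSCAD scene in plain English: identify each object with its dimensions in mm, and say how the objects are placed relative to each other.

A is a rectangular dining table. The top is 1016×890×38 mm with its upper surface at z = 763 mm. It stands on four 78×78 mm square legs, each inset 22 mm from the nearest pair of top edges, running from the floor to the underside of the top.

B is an open-topped rectangular box: outside dimensions 126×460×323 mm, with a uniform wall and base thickness of 21 mm. The base is a full 126×460 slab on the floor; four walls sit on top of the base. The front and back walls (the −y and +y sides) span the full width; the two side walls fit between them.

C is a four-legged stool. The seat is 356×268 mm, 29 mm thick, top at z = 415 mm. It stands on four round legs, each 28 mm in diameter, from z = 0 to the seat underside, each leg's axis is inset half a diameter from the nearest pair of seat edges (so the leg's bounding box is flush with the corner).

The open box is on top of the table. Three stools sit around the table at the +y, −x, +x sides.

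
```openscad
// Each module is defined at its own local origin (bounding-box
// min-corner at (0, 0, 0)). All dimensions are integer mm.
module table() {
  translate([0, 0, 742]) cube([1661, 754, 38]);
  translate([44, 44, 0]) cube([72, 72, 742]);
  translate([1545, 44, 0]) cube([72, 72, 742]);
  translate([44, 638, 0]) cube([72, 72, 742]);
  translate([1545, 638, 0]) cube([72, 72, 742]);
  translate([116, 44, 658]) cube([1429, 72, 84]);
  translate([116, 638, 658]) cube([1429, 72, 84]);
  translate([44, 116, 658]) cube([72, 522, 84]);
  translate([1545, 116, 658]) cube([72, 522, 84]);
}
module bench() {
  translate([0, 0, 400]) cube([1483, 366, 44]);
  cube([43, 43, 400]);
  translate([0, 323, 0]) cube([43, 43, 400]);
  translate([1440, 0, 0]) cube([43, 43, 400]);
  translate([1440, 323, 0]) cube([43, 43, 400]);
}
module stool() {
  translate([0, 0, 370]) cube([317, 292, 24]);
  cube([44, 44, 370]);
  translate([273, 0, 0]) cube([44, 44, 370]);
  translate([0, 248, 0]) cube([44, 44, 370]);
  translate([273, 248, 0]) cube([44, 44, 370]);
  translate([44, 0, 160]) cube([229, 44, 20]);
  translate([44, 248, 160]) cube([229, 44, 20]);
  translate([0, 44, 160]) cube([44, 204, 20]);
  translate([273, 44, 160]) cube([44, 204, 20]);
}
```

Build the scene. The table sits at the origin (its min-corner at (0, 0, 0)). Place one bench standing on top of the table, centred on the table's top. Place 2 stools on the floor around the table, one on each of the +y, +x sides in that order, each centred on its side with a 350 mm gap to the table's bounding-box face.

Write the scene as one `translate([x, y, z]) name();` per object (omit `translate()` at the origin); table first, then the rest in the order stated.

table();
translate([89, 194, 780]) bench();
translate([672, 1104, 0]) stool();
translate([2011, 231, 0]) stool();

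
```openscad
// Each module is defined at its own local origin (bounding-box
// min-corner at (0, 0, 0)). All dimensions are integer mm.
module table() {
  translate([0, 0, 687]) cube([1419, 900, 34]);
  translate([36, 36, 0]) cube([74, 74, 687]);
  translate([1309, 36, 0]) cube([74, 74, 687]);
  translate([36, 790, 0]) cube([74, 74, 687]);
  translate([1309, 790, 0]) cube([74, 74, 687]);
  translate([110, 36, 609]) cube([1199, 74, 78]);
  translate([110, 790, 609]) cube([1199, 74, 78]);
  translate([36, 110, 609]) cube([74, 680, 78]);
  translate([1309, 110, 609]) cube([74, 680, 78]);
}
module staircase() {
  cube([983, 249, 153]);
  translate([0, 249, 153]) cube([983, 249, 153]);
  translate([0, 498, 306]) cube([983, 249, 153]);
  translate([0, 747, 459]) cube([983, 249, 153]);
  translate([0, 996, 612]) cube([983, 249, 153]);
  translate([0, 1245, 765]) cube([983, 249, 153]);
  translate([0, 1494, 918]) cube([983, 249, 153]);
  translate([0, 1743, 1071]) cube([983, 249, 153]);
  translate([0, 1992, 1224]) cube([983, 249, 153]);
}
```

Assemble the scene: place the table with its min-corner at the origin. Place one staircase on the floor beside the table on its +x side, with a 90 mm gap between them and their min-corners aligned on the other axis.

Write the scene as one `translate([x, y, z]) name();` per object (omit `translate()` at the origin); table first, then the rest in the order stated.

table();
translate([1509, 0, 0]) staircase();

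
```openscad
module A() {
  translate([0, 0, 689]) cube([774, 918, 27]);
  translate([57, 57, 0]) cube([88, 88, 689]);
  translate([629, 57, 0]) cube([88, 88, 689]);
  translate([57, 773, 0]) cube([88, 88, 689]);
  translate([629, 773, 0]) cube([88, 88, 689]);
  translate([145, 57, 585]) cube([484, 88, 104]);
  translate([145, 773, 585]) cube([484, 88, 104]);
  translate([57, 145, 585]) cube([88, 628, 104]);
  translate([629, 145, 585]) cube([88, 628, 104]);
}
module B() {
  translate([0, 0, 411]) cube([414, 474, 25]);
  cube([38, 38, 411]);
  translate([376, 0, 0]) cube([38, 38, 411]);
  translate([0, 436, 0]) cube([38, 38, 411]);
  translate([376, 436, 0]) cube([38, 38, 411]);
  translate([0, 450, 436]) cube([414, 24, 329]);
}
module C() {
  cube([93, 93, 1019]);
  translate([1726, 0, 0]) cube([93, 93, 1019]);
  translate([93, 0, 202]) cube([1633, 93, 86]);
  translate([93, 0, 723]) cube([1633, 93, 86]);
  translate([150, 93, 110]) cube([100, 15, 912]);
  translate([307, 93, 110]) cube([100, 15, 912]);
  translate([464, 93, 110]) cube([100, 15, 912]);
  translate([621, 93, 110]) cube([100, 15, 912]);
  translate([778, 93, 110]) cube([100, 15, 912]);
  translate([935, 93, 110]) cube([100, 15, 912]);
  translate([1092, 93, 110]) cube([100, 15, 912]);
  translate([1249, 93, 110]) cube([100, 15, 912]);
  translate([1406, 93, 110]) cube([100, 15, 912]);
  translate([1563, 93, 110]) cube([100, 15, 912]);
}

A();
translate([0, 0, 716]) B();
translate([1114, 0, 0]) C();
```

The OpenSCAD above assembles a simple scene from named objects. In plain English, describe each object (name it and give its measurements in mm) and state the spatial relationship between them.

A is a rectangular dining table. The top is 774×918×27 mm with its upper surface at z = 716 mm. It stands on four 88×88 mm square legs, each inset 57 mm from the nearest pair of top edges, running from the floor to the underside of the top. Four apron rails, 88 mm thick and 104 mm tall, run between adjacent legs with their top edges flush with the underside of the top and their outer faces flush with the legs' outer faces.

B is a chair. The seat is a 414×474×25 mm slab with its top at z = 436 mm, on four 38×38 mm corner legs (flush with the seat edges, standing on z = 0). A flat backrest 24 mm thick, 329 mm tall, spans the full seat width and rises from the seat top along its +y edge, rear face flush with the rear of the seat.

C is a fence section. Two 93×93 mm posts, 1019 mm tall, stand on the floor with a clear span of 1633 mm between their inner faces. Two horizontal rails of 93×86 mm section span the gap between the posts with their undersides at z = 202 mm and z = 723 mm, flush with the posts' −y face. 10 pickets, each 100 mm wide, 15 mm thick and 912 mm tall, are fixed to the +y face of the rails with their bottoms at z = 110 mm, evenly spaced across the span with equal gaps (rounded down to the nearest mm) at the −x end and between each pair — any rounding remainder accumulates at the +x end.

The chair is on top of the table. The fence section is on the floor beside the table on its +x side.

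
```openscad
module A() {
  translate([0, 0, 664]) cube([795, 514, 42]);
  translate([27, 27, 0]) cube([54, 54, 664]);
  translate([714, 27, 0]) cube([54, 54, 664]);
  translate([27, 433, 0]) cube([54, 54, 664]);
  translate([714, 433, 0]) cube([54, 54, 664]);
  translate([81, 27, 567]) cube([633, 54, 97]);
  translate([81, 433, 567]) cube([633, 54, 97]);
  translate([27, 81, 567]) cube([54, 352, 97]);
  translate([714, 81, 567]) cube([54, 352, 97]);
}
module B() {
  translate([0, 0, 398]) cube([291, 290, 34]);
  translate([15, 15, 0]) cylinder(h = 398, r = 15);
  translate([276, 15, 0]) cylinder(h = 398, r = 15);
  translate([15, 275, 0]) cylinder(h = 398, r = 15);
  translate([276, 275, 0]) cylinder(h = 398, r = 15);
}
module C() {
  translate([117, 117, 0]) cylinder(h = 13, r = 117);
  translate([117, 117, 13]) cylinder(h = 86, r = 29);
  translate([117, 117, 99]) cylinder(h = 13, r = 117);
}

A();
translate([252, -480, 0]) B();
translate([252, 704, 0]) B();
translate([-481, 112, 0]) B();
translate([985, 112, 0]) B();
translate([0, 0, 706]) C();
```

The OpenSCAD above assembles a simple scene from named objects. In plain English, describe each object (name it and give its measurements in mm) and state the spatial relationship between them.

A is a table: top 795 mm (x) × 514 mm (y), 42 mm thick, upper face at z = 706 mm, on four 54×54 mm square legs, each inset 27 mm from the nearest pair of top edges, running from z = 0 to the bottom of the top. Four apron rails, 54 mm thick and 97 mm tall, run between adjacent legs with their top edges flush with the underside of the top and their outer faces flush with the legs' outer faces.

B is a simple wooden stool: a rectangular seat 291 mm (x) by 290 mm (y), 34 mm thick, top face at z = 432 mm, on four round legs, each 30 mm in diameter. The legs rest on z = 0, each leg's axis is inset half a diameter from the nearest pair of seat edges (so the leg's bounding box is flush with the corner).

C is a spool: two coaxial disc flanges of radius 117 mm and thickness 13 mm, joined by a core cylinder of radius 29 mm and height 86 mm. The lower flange rests on z = 0 and the three cylinders share a vertical axis.

Four stools sit around the table at the −y, +y, −x, +x sides. The spool is on top of the table.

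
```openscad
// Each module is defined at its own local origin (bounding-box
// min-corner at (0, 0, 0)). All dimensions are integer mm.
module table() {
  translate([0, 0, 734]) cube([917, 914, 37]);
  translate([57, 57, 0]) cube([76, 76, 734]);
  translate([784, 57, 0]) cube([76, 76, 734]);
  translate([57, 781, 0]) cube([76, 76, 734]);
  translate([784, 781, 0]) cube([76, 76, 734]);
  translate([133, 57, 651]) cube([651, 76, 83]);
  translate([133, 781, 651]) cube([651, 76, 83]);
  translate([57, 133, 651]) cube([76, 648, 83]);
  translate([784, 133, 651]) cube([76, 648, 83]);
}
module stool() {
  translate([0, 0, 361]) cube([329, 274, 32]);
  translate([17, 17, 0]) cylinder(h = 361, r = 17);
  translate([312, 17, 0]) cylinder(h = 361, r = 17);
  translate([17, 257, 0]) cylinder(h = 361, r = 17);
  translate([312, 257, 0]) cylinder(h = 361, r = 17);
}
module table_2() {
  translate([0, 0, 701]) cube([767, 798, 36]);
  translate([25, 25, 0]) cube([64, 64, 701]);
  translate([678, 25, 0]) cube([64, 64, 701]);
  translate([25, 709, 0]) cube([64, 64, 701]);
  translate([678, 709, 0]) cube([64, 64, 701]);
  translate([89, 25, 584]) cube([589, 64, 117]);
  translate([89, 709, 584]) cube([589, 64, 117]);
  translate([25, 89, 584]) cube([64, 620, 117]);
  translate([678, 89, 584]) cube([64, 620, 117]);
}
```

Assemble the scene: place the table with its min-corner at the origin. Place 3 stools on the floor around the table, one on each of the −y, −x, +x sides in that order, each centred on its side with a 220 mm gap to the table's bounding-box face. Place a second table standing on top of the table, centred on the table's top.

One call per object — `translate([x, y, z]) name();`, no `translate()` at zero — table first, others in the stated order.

table();
translate([294, -494, 0]) stool();
translate([-549, 320, 0]) stool();
translate([1137, 320, 0]) stool();
translate([75, 58, 771]) table_2();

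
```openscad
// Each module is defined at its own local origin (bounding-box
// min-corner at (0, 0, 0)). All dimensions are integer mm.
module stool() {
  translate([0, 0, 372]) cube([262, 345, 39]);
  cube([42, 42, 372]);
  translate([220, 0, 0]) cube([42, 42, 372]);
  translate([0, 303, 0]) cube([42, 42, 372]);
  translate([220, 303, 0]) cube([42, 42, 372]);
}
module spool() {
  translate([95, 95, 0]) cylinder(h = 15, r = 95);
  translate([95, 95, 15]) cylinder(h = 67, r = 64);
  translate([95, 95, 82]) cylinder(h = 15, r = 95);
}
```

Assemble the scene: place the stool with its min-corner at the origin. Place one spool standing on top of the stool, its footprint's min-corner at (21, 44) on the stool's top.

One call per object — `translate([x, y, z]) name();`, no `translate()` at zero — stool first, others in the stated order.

stool();
translate([21, 44, 411]) spool();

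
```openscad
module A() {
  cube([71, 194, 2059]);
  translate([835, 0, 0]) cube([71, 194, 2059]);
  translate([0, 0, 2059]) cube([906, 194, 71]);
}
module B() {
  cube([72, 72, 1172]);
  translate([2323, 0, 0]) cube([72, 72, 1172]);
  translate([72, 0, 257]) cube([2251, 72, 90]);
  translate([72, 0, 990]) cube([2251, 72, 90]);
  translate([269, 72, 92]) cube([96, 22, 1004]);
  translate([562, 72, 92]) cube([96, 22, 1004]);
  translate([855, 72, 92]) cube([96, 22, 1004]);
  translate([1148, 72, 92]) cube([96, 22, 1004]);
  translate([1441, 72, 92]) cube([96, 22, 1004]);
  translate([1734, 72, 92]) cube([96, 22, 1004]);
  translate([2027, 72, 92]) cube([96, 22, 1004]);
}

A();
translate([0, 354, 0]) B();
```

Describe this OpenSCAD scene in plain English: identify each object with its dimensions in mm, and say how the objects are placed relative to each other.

A is a rectangular door frame: two vertical jambs of 71×194 mm section, 2059 mm tall, with a clear opening 764 mm wide between their inner faces. A header 71 mm tall and 194 mm deep lies on top of the jambs and spans the full outside width.

B is a fence section. Two 72×72 mm posts, 1172 mm tall, stand on the floor with a clear span of 2251 mm between their inner faces. Two horizontal rails of 72×90 mm section span the gap between the posts with their undersides at z = 257 mm and z = 990 mm, flush with the posts' −y face. 7 pickets, each 96 mm wide, 22 mm thick and 1004 mm tall, are fixed to the +y face of the rails with their bottoms at z = 92 mm, evenly spaced across the span with equal gaps (rounded down to the nearest mm) at the −x end and between each pair — any rounding remainder accumulates at the +x end.

The fence section is on the floor beside the door frame on its +y side.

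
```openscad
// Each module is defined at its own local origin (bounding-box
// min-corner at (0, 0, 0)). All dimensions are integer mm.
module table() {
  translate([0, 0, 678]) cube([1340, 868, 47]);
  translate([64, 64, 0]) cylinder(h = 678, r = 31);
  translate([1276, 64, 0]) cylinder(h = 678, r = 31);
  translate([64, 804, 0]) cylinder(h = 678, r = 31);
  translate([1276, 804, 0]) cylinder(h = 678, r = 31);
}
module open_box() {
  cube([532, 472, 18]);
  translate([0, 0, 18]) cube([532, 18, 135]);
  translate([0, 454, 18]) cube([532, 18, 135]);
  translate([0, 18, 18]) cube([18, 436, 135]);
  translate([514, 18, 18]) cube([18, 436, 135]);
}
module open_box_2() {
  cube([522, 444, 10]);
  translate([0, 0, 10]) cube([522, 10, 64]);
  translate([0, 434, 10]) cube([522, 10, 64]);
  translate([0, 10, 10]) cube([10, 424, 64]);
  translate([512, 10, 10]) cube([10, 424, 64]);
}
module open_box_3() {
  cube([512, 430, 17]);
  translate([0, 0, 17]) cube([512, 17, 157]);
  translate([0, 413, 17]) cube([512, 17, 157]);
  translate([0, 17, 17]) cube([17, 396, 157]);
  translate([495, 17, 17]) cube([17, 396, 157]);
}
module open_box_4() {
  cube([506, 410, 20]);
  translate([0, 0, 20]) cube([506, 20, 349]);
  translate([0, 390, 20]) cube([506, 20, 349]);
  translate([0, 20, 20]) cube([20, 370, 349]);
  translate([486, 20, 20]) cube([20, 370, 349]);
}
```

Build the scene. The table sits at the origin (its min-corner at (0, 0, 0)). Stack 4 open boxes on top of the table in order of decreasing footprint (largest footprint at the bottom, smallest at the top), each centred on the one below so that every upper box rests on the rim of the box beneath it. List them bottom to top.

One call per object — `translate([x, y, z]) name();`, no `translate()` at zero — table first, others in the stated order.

table();
translate([404, 198, 725]) open_box();
translate([409, 212, 878]) open_box_2();
translate([414, 219, 952]) open_box_3();
translate([417, 229, 1126]) open_box_4();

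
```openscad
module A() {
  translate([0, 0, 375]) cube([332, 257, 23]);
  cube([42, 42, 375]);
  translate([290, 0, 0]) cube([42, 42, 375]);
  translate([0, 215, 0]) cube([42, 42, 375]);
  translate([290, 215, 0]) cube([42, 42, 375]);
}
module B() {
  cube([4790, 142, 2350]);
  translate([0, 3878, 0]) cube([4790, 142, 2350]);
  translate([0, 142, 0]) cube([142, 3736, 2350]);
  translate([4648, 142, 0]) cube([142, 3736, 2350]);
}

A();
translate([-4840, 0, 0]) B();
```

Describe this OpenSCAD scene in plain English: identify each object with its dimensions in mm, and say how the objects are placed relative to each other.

A is a simple wooden stool: a rectangular seat 332 mm (x) by 257 mm (y), 23 mm thick, top face at z = 398 mm, on four square legs, each 42×42 mm in cross-section. The legs rest on z = 0, each flush with a corner of the seat.

B is a box-shaped house frame (walls only): outside footprint 4790×4020 mm, wall height 2350 mm, wall thickness 142 mm. The two y-facing walls run the full x-width; the two x-facing walls fit between the inner faces of the y-facing walls.

The house frame is on the floor beside the stool on its −x side.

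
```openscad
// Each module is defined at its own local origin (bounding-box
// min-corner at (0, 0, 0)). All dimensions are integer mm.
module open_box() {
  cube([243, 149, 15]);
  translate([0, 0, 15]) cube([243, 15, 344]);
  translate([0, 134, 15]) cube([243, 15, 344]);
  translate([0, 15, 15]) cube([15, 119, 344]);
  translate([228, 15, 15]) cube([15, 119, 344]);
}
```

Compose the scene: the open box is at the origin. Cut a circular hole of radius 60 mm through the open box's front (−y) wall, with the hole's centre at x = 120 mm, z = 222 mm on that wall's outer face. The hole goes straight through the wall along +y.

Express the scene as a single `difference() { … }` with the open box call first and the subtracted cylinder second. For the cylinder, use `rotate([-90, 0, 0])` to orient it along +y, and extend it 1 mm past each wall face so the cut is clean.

difference() {
  open_box();
  translate([120, -1, 222]) rotate([-90, 0, 0]) cylinder(h = 17, r = 60);
}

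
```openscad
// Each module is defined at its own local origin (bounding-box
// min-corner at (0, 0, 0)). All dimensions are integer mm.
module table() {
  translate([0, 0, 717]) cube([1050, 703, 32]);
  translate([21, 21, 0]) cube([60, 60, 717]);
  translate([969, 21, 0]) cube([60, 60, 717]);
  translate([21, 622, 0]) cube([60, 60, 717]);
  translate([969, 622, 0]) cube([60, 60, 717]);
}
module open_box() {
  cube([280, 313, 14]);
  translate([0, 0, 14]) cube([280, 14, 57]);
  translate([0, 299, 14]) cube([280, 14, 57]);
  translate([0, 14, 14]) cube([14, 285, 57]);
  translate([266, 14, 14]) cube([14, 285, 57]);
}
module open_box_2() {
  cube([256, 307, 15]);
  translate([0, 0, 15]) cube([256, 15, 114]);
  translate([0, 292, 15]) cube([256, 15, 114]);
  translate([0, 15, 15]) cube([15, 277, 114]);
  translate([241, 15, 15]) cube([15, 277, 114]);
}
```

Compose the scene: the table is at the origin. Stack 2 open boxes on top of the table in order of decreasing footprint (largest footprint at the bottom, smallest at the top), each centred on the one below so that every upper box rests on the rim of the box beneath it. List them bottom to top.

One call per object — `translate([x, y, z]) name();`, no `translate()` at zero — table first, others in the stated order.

table();
translate([385, 195, 749]) open_box();
translate([397, 198, 820]) open_box_2();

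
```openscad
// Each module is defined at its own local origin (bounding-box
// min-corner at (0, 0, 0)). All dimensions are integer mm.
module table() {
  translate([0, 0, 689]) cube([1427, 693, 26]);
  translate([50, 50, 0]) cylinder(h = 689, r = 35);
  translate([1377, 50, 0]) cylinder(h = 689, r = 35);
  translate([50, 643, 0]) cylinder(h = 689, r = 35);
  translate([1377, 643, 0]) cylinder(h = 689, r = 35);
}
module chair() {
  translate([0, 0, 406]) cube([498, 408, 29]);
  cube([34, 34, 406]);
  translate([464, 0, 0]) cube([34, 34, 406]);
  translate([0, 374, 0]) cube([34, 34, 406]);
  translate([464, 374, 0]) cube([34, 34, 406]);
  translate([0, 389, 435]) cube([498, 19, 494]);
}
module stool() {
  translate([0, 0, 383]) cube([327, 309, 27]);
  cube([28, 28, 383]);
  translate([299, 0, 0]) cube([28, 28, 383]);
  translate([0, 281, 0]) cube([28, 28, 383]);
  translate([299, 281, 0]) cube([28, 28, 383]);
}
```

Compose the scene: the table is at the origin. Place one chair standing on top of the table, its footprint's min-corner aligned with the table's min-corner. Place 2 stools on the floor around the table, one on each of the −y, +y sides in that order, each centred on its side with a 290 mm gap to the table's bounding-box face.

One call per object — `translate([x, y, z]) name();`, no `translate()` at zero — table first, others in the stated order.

table();
translate([0, 0, 715]) chair();
translate([550, -599, 0]) stool();
translate([550, 983, 0]) stool();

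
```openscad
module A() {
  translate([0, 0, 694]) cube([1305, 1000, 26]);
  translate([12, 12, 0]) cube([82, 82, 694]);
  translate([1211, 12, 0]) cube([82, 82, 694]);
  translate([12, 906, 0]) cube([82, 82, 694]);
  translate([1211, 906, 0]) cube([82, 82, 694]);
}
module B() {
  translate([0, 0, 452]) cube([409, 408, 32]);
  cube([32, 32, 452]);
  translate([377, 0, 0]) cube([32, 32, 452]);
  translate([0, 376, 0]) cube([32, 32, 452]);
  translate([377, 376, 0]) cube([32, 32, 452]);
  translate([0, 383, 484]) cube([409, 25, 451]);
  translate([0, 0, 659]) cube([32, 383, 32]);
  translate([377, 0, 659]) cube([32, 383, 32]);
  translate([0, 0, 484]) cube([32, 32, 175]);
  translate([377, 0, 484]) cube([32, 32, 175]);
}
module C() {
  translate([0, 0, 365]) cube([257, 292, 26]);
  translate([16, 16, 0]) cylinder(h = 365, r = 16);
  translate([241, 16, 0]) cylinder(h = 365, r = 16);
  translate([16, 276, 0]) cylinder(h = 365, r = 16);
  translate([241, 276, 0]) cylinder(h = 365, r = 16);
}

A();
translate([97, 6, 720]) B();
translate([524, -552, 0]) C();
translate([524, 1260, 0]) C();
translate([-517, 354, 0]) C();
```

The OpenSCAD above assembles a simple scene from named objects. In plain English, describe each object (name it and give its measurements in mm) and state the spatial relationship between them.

A is a table: top 1305 mm (x) × 1000 mm (y), 26 mm thick, upper face at z = 720 mm, on four 82×82 mm square legs, each inset 12 mm from the nearest pair of top edges, running from z = 0 to the bottom of the top.

B is a chair. The seat is a 409×408×32 mm slab with its top at z = 484 mm, on four 32×32 mm corner legs (flush with the seat edges, standing on z = 0). A flat backrest 25 mm thick, 451 mm tall, spans the full seat width and rises from the seat top along its +y edge, rear face flush with the rear of the seat. Two armrests of 32×32 mm section run along each side from the seat's front edge to the front of the backrest, top faces 207 mm above the seat top and outer faces flush with the seat's x-edges; a 32×32 mm post under the front of each armrest stands on the seat at the front corner.

C is a four-legged stool. The seat is a 257×292×26 mm slab whose top surface is at z = 391 mm; four round legs, each 32 mm in diameter, run from the floor (z = 0) to the underside of the seat, each leg's axis is inset half a diameter from the nearest pair of seat edges (so the leg's bounding box is flush with the corner).

The chair is on top of the table. Three stools sit around the table at the −y, +y, −x sides.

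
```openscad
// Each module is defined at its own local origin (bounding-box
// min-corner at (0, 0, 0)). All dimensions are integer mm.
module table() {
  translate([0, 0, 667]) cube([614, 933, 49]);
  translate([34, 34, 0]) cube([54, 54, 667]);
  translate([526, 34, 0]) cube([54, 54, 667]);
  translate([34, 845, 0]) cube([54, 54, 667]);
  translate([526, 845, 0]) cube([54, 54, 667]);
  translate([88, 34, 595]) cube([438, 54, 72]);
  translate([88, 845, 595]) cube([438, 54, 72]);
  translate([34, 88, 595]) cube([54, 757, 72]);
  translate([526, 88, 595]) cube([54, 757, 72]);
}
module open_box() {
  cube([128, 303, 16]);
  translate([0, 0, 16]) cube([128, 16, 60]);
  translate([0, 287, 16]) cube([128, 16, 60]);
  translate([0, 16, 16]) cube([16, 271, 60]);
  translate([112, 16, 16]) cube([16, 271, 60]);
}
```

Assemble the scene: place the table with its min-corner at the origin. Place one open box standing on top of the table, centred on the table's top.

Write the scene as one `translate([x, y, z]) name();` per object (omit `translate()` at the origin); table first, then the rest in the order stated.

table();
translate([243, 315, 716]) open_box();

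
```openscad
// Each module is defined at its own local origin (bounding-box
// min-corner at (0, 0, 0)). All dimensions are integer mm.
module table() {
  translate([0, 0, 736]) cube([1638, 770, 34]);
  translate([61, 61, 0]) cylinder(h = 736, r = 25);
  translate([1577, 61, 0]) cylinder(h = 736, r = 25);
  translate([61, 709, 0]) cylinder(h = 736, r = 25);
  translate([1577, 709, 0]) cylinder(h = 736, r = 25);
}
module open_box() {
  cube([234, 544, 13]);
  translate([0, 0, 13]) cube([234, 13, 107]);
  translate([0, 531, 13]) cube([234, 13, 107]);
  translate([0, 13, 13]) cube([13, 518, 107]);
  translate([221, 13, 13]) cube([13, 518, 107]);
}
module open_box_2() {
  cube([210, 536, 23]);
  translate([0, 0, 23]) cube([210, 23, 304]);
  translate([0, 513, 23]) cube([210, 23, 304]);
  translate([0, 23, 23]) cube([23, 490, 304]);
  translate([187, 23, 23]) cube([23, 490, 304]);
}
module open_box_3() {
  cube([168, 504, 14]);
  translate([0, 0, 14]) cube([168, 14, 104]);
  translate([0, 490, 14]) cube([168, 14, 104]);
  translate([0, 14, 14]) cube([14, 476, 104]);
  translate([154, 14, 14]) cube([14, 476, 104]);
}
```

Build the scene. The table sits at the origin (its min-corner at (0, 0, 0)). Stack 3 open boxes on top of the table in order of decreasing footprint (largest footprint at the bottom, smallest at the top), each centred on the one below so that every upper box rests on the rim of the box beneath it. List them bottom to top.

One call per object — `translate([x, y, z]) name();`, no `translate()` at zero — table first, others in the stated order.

table();
translate([702, 113, 770]) open_box();
translate([714, 117, 890]) open_box_2();
translate([735, 133, 1217]) open_box_3();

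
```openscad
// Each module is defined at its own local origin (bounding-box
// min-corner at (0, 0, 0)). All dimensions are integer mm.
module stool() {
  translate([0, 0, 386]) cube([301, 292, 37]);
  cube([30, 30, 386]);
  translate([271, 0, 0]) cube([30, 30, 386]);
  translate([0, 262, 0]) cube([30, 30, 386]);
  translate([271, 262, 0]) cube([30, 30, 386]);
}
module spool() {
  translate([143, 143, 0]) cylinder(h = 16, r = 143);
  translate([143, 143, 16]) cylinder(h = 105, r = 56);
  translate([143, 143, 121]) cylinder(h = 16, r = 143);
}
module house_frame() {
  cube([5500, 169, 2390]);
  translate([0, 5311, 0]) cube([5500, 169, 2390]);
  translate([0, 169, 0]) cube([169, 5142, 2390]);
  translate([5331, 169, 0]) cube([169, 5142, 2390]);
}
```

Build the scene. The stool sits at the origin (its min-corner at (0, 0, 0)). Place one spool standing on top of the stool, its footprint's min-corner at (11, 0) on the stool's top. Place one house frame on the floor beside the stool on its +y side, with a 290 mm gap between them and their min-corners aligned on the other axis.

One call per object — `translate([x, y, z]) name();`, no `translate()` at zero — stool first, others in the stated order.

stool();
translate([11, 0, 423]) spool();
translate([0, 582, 0]) house_frame();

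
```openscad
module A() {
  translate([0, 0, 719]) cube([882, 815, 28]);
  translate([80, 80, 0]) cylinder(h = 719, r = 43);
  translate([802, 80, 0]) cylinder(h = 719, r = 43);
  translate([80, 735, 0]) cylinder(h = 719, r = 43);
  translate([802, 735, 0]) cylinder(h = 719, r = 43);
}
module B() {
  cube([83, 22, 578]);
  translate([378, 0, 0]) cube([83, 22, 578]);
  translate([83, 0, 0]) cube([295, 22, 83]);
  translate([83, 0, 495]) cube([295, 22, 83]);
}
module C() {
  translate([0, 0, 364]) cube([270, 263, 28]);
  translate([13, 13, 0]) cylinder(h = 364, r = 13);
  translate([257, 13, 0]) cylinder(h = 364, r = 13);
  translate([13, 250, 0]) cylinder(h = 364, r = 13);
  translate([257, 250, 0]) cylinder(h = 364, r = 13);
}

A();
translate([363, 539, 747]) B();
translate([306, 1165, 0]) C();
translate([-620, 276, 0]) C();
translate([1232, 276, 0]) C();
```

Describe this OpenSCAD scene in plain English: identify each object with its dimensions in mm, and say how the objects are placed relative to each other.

A is a table with a 882×815 mm rectangular top, 28 mm thick, top surface at z = 747 mm, supported by four round legs of 86 mm diameter, each leg's bounding box inset 37 mm from the nearest pair of top edges, running from the floor.

B is a rectangular picture frame lying in the x–z plane (depth along y). The opening is 295 mm wide (x) by 412 mm tall (z), surrounded by a border 83 mm wide on all four sides. The frame is 22 mm deep and is made of two full-height vertical stiles with two horizontal rails fitted between them.

C is a four-legged stool. The seat is a 270×263×28 mm slab whose top surface is at z = 392 mm; four round legs, each 26 mm in diameter, run from the floor (z = 0) to the underside of the seat, each leg's axis is inset half a diameter from the nearest pair of seat edges (so the leg's bounding box is flush with the corner).

The picture frame is on top of the table. Three stools sit around the table at the +y, −x, +x sides.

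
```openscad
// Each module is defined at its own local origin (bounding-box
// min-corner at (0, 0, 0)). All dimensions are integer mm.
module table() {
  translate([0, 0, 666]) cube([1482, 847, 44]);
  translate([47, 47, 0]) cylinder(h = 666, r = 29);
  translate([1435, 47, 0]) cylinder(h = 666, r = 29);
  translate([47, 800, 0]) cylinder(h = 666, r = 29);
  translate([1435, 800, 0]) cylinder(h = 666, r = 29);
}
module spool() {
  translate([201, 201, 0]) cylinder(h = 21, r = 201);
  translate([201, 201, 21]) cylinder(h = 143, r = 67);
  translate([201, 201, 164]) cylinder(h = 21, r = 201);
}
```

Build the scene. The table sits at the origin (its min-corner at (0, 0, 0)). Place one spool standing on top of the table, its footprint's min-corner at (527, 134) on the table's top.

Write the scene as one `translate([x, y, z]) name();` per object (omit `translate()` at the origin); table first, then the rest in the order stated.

table();
translate([527, 134, 710]) spool();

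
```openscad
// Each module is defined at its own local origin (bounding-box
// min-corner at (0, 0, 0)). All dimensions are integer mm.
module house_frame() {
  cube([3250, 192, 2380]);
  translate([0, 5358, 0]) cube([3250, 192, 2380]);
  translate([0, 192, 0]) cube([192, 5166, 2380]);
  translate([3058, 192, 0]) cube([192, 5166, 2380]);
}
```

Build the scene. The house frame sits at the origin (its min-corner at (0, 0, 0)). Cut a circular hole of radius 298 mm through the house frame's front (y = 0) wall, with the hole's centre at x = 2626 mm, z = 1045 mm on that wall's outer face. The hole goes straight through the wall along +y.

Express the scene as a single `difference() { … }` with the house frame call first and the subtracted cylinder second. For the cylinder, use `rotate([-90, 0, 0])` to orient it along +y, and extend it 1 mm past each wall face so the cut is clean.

difference() {
  house_frame();
  translate([2626, -1, 1045]) rotate([-90, 0, 0]) cylinder(h = 194, r = 298);
}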